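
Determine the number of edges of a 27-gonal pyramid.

54

A pyramid on an n-gon base has one n-gon and n triangles: V = 27 + 1 = 28, E = 2·27 = 54, F = 27 + 1 = 28.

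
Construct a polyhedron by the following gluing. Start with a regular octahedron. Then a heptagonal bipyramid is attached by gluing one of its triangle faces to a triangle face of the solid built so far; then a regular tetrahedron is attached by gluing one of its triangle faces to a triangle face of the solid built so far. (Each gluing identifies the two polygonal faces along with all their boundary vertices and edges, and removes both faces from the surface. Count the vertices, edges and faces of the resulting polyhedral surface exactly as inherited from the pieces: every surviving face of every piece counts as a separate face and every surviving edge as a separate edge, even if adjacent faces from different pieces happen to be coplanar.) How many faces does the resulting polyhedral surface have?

A regular octahedron: V=6, E=12, F=8.
Attach a heptagonal bipyramid (V=9, E=21, F=14) along a 3-gon: merge 3 vertices and 3 edges, delete both glued faces → V=12, E=30, F=20.
Attach a regular tetrahedron (V=4, E=6, F=4) along a 3-gon: merge 3 vertices and 3 edges, delete both glued faces → V=13, E=33, F=22.
Check: V − E + F = 13 − 33 + 22 = 2.

22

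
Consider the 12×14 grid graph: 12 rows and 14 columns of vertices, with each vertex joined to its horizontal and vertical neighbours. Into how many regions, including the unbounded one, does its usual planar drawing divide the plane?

The grid has V = 12·14 = 168 vertices and E = 12·13 + 14·11 = 310 edges.
F = 2 − V + E = 2 − 168 + 310 = 144.

144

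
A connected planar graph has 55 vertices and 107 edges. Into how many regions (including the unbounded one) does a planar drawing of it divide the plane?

54

Euler's formula for a connected plane graph: V − E + F = 2, so F = 2 − 55 + 107 = 54.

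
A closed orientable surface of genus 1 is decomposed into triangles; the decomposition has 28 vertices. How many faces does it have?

χ = 2 − 2·1 = 0, and every face is a triangle so 3F = 2E.
V − E + F = 0 with E = 3F/2 gives 28 − (3/2 − 1)·F = 0, so F = 56 and E = 84.

56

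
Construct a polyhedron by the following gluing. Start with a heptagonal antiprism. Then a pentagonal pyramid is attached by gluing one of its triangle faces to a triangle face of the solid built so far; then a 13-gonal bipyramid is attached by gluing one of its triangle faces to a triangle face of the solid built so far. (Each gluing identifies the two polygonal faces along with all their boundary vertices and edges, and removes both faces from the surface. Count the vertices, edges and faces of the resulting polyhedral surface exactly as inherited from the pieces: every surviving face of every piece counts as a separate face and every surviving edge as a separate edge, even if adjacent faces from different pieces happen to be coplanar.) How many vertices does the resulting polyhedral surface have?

29

A heptagonal antiprism: V=14, E=28, F=16.
Attach a pentagonal pyramid (V=6, E=10, F=6) along a 3-gon: merge 3 vertices and 3 edges, delete both glued faces → V=17, E=35, F=20.
Attach a 13-gonal bipyramid (V=15, E=39, F=26) along a 3-gon: merge 3 vertices and 3 edges, delete both glued faces → V=29, E=71, F=44.
Check: V − E + F = 29 − 71 + 44 = 2.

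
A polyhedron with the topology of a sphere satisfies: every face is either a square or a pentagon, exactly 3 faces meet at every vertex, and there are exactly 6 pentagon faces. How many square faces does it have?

3

Let x be the number of squares; then F = 6 + x.
Edge–face incidences: 2E = 5·6 + 4·x = 30 + 4x.
Every vertex has degree 3, so 3V = 2E.
Euler: V − E + F = 2 ⇒ (2E)/3 − E + (6 + x) = 2.
Multiply by 6: 2·(2E) − 3·(2E) + 6·(6 + x) = 12, i.e. 36 + 6x − (30 + 4x) = 12.
Collecting terms: 2x + 6 = 12, so 2x = 6, so x = 3.
Then 2E = 30 + 4·3 = 42, so E = 21, V = 2E/3 = 14, F = 6 + 3 = 9.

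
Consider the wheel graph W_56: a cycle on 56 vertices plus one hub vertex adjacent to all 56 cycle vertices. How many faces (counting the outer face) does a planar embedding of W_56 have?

57

W_56 has V = 56 + 1 = 57 vertices and E = 2·56 = 112 edges.
By Euler's formula F = 2 − V + E = 2 − 57 + 112 = 57.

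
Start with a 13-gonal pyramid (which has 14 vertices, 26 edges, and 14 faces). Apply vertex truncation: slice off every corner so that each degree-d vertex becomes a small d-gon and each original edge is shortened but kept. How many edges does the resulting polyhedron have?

78

Truncation replaces each original edge-end by a new vertex, so V′ = 2E = 52.
Each original edge survives, and each old vertex of degree d contributes d new edges; summing degrees gives Σd = 2E, so E′ = E + 2E = 3E = 78.
Each original face survives and each original vertex becomes one new face: F′ = F + V = 28.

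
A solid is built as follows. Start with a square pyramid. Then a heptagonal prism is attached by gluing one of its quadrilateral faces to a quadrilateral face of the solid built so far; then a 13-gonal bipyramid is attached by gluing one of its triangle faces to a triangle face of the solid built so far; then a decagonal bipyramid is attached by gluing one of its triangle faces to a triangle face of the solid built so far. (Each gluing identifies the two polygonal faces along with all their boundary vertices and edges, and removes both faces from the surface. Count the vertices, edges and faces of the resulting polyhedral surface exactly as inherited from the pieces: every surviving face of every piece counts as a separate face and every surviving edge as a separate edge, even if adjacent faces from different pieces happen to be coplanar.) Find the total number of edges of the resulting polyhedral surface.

A square pyramid: V=5, E=8, F=5.
Attach a heptagonal prism (V=14, E=21, F=9) along a 4-gon: merge 4 vertices and 4 edges, delete both glued faces → V=15, E=25, F=12.
Attach a 13-gonal bipyramid (V=15, E=39, F=26) along a 3-gon: merge 3 vertices and 3 edges, delete both glued faces → V=27, E=61, F=36.
Attach a decagonal bipyramid (V=12, E=30, F=20) along a 3-gon: merge 3 vertices and 3 edges, delete both glued faces → V=36, E=88, F=54.
Check: V − E + F = 36 − 88 + 54 = 2.

88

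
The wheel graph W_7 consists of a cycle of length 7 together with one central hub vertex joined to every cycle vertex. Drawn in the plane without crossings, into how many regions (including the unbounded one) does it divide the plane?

8

W_7 has V = 7 + 1 = 8 vertices and E = 2·7 = 14 edges.
By Euler's formula F = 2 − V + E = 2 − 8 + 14 = 8.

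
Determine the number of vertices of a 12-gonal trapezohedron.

The n-trapezohedron (dual of the n-antiprism) has V = 2·12 + 2 = 26, E = 4·12 = 48, F = 2·12 = 24.

26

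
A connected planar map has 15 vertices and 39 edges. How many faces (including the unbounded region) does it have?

26

Euler's formula for a connected plane graph: V − E + F = 2, so F = 2 − 15 + 39 = 26.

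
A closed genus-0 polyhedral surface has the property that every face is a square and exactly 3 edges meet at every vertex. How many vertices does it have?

Each face has 4 edges and each edge borders two faces, so 2E = 4F.
Each vertex has degree 3, so 3V = 2E and hence V = 4F/3.
Euler: V − E + F = 2 ⇒ (4F/3) − (4F/2) + F = 2.
Multiply by 6: (8 − 12 + 6)F = 12, i.e. 2F = 12.
So F = 6, E = 4·6/2 = 12, V = 4·6/3 = 8.

8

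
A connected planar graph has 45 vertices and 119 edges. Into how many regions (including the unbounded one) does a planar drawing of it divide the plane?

Euler's formula for a connected plane graph: V − E + F = 2, so F = 2 − 45 + 119 = 76.

76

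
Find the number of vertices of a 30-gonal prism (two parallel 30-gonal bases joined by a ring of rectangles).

A prism on an n-gon has two n-gon bases and n rectangular sides: V = 2·30 = 60, E = 3·30 = 90, F = 30 + 2 = 32.

60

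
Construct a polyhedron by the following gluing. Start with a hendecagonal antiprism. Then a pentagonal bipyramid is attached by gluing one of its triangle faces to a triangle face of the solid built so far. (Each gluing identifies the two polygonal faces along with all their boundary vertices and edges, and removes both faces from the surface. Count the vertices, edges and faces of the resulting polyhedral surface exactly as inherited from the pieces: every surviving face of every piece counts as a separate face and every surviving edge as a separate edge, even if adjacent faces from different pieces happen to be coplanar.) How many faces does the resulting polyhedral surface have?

A hendecagonal antiprism: V=22, E=44, F=24.
Attach a pentagonal bipyramid (V=7, E=15, F=10) along a 3-gon: merge 3 vertices and 3 edges, delete both glued faces → V=26, E=56, F=32.
Check: V − E + F = 26 − 56 + 32 = 2.

32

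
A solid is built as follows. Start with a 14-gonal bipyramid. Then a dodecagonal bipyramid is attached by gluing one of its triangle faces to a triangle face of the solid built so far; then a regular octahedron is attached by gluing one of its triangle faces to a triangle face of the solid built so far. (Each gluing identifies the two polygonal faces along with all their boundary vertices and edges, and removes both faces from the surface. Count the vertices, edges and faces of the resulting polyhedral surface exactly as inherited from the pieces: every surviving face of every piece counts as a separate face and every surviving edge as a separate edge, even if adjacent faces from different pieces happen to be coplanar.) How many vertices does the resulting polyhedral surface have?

30

A 14-gonal bipyramid: V=16, E=42, F=28.
Attach a dodecagonal bipyramid (V=14, E=36, F=24) along a 3-gon: merge 3 vertices and 3 edges, delete both glued faces → V=27, E=75, F=50.
Attach a regular octahedron (V=6, E=12, F=8) along a 3-gon: merge 3 vertices and 3 edges, delete both glued faces → V=30, E=84, F=56.
Check: V − E + F = 30 − 84 + 56 = 2.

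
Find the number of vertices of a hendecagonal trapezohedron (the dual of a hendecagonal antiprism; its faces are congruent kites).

The n-trapezohedron (dual of the n-antiprism) has V = 2·11 + 2 = 24, E = 4·11 = 44, F = 2·11 = 22.

24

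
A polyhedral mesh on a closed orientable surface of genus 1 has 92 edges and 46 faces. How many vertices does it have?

46

For a closed orientable surface of genus 1, χ = 2 − 2·1 = 0.
V = 0 + E − F = 0 + 92 − 46 = 46.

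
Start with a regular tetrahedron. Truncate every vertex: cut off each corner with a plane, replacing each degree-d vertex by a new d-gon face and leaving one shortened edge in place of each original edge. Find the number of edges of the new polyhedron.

18

The base solid has V = 4, E = 6, F = 4.
Truncation replaces each original edge-end by a new vertex, so V′ = 2E = 12.
Each original edge survives, and each old vertex of degree d contributes d new edges; summing degrees gives Σd = 2E, so E′ = E + 2E = 3E = 18.
Each original face survives and each original vertex becomes one new face: F′ = F + V = 8.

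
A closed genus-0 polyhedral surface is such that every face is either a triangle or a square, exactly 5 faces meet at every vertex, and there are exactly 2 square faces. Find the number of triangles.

24

Let x be the number of triangles; then F = 2 + x.
Edge–face incidences: 2E = 4·2 + 3·x = 8 + 3x.
Every vertex has degree 5, so 5V = 2E.
Euler: V − E + F = 2 ⇒ (2E)/5 − E + (2 + x) = 2.
Multiply by 10: 2·(2E) − 5·(2E) + 10·(2 + x) = 20, i.e. 20 + 10x − 3·(8 + 3x) = 20.
Collecting terms: x − 4 = 20, so x = 24.
Then 2E = 8 + 3·24 = 80, so E = 40, V = 2E/5 = 16, F = 2 + 24 = 26.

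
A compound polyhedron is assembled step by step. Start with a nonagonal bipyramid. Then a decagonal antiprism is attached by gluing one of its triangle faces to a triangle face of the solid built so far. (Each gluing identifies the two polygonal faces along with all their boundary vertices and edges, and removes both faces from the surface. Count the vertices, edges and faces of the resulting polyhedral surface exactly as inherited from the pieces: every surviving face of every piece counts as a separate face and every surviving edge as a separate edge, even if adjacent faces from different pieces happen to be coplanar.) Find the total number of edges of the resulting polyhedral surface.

A nonagonal bipyramid: V=11, E=27, F=18.
Attach a decagonal antiprism (V=20, E=40, F=22) along a 3-gon: merge 3 vertices and 3 edges, delete both glued faces → V=28, E=64, F=38.
Check: V − E + F = 28 − 64 + 38 = 2.

64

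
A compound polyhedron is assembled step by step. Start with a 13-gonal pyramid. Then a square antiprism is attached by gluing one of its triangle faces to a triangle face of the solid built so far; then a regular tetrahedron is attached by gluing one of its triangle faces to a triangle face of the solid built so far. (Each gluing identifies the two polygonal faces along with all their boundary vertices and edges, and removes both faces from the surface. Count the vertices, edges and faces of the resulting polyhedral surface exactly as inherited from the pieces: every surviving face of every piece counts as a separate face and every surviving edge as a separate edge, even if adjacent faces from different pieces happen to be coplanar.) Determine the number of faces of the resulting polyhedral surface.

24

A 13-gonal pyramid: V=14, E=26, F=14.
Attach a square antiprism (V=8, E=16, F=10) along a 3-gon: merge 3 vertices and 3 edges, delete both glued faces → V=19, E=39, F=22.
Attach a regular tetrahedron (V=4, E=6, F=4) along a 3-gon: merge 3 vertices and 3 edges, delete both glued faces → V=20, E=42, F=24.
Check: V − E + F = 20 − 42 + 24 = 2.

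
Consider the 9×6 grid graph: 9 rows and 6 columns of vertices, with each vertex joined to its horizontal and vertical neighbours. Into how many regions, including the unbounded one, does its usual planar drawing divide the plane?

The grid has V = 9·6 = 54 vertices and E = 9·5 + 6·8 = 93 edges.
F = 2 − V + E = 2 − 54 + 93 = 41.

41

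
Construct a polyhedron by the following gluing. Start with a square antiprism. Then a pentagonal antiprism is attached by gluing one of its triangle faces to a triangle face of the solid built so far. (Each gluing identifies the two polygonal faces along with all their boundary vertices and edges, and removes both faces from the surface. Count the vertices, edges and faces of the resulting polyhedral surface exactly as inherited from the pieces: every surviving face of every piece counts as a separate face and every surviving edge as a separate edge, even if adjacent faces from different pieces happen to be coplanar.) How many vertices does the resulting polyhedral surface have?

15

A square antiprism: V=8, E=16, F=10.
Attach a pentagonal antiprism (V=10, E=20, F=12) along a 3-gon: merge 3 vertices and 3 edges, delete both glued faces → V=15, E=33, F=20.
Check: V − E + F = 15 − 33 + 20 = 2.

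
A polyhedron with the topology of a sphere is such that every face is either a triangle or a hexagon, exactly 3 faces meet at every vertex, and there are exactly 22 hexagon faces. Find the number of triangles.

Let x be the number of triangles; then F = 22 + x.
Edge–face incidences: 2E = 6·22 + 3·x = 132 + 3x.
Every vertex has degree 3, so 3V = 2E.
Euler: V − E + F = 2 ⇒ (2E)/3 − E + (22 + x) = 2.
Multiply by 6: 2·(2E) − 3·(2E) + 6·(22 + x) = 12, i.e. 132 + 6x − (132 + 3x) = 12.
Collecting terms: 3x = 12, so x = 4.
Then 2E = 132 + 3·4 = 144, so E = 72, V = 2E/3 = 48, F = 22 + 4 = 26.

4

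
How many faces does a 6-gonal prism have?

8

A prism on an n-gon has two n-gon bases and n rectangular sides: V = 2·6 = 12, E = 3·6 = 18, F = 6 + 2 = 8.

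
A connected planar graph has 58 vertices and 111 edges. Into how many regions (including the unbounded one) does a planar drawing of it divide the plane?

55

Euler's formula for a connected plane graph: V − E + F = 2, so F = 2 − 58 + 111 = 55.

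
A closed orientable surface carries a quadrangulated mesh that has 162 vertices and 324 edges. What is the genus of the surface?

Every face is a square and each edge borders two faces, so 4F = 2·324, giving F = 162.
χ = V − E + F = 162 − 324 + 162 = 0.
For a closed orientable surface χ = 2 − 2g, so g = (2 − (0))/2 = 1.

1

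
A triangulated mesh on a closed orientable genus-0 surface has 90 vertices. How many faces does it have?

176

χ = 2 − 2·0 = 2, and every face is a triangle so 3F = 2E.
V − E + F = 2 with E = 3F/2 gives 90 − (3/2 − 1)·F = 2, so F = 176 and E = 264.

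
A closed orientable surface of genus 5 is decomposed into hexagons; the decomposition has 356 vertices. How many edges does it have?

χ = 2 − 2·5 = -8, and every face is a hexagon so 6F = 2E.
V − E + F = -8 with E = 6F/2 gives 356 − (6/2 − 1)·F = -8, so F = 182 and E = 546.

546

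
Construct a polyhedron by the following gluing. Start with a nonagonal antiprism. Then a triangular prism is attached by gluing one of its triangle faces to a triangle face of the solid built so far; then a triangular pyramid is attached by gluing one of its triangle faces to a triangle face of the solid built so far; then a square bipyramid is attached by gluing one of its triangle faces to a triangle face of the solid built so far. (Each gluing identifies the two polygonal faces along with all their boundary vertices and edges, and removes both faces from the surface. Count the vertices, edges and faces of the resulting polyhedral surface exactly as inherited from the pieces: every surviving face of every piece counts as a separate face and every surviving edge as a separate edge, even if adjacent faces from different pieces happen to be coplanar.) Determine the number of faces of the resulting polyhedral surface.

A nonagonal antiprism: V=18, E=36, F=20.
Attach a triangular prism (V=6, E=9, F=5) along a 3-gon: merge 3 vertices and 3 edges, delete both glued faces → V=21, E=42, F=23.
Attach a triangular pyramid (V=4, E=6, F=4) along a 3-gon: merge 3 vertices and 3 edges, delete both glued faces → V=22, E=45, F=25.
Attach a square bipyramid (V=6, E=12, F=8) along a 3-gon: merge 3 vertices and 3 edges, delete both glued faces → V=25, E=54, F=31.
Check: V − E + F = 25 − 54 + 31 = 2.

31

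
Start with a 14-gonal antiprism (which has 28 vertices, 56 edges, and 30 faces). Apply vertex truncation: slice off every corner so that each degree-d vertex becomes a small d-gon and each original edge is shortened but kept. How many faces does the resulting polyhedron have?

58

Truncation replaces each original edge-end by a new vertex, so V′ = 2E = 112.
Each original edge survives, and each old vertex of degree d contributes d new edges; summing degrees gives Σd = 2E, so E′ = E + 2E = 3E = 168.
Each original face survives and each original vertex becomes one new face: F′ = F + V = 58.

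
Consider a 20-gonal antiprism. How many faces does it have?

An antiprism on an n-gon has two n-gon caps and 2n triangles: V = 2·20 = 40, E = 4·20 = 80, F = 2·20 + 2 = 42.

42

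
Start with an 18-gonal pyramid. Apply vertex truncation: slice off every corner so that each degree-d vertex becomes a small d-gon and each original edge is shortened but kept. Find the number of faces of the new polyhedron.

38

The base solid has V = 19, E = 36, F = 19.
Truncation replaces each original edge-end by a new vertex, so V′ = 2E = 72.
Each original edge survives, and each old vertex of degree d contributes d new edges; summing degrees gives Σd = 2E, so E′ = E + 2E = 3E = 108.
Each original face survives and each original vertex becomes one new face: F′ = F + V = 38.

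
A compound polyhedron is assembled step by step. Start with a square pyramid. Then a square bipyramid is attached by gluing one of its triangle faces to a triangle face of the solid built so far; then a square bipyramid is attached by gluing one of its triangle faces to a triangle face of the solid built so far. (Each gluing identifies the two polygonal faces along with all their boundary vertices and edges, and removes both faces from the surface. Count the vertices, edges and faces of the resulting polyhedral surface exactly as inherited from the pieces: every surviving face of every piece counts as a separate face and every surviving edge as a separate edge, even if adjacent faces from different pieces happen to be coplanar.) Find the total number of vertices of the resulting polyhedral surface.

A square pyramid: V=5, E=8, F=5.
Attach a square bipyramid (V=6, E=12, F=8) along a 3-gon: merge 3 vertices and 3 edges, delete both glued faces → V=8, E=17, F=11.
Attach a square bipyramid (V=6, E=12, F=8) along a 3-gon: merge 3 vertices and 3 edges, delete both glued faces → V=11, E=26, F=17.
Check: V − E + F = 11 − 26 + 17 = 2.

11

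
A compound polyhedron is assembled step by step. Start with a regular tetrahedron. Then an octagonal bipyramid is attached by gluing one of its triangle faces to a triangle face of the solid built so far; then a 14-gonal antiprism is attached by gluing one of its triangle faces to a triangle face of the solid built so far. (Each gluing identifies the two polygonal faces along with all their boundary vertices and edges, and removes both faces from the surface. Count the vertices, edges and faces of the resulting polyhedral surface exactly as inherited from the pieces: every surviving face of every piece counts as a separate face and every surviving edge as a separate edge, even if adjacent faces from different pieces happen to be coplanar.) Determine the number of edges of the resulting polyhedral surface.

A regular tetrahedron: V=4, E=6, F=4.
Attach an octagonal bipyramid (V=10, E=24, F=16) along a 3-gon: merge 3 vertices and 3 edges, delete both glued faces → V=11, E=27, F=18.
Attach a 14-gonal antiprism (V=28, E=56, F=30) along a 3-gon: merge 3 vertices and 3 edges, delete both glued faces → V=36, E=80, F=46.
Check: V − E + F = 36 − 80 + 46 = 2.

80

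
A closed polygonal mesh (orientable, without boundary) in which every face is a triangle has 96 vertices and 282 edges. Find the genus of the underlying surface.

0

Every face is a triangle and each edge borders two faces, so 3F = 2·282, giving F = 188.
χ = V − E + F = 96 − 282 + 188 = 2.
For a closed orientable surface χ = 2 − 2g, so g = (2 − (2))/2 = 0.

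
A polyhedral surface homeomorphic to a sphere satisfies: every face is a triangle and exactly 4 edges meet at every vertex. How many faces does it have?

Each face has 3 edges and each edge borders two faces, so 2E = 3F.
Each vertex has degree 4, so 4V = 2E and hence V = 3F/4.
Euler: V − E + F = 2 ⇒ (3F/4) − (3F/2) + F = 2.
Multiply by 8: (6 − 12 + 8)F = 16, i.e. 2F = 16.
So F = 8, E = 3·8/2 = 12, V = 3·8/4 = 6.

8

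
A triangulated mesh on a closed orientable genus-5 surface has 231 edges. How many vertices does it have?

69

χ = 2 − 2·5 = -8, and every face is a triangle so 3F = 2E.
F = 2E/3 = 154. Then V = -8 + E − F = -8 + 231 − 154 = 69.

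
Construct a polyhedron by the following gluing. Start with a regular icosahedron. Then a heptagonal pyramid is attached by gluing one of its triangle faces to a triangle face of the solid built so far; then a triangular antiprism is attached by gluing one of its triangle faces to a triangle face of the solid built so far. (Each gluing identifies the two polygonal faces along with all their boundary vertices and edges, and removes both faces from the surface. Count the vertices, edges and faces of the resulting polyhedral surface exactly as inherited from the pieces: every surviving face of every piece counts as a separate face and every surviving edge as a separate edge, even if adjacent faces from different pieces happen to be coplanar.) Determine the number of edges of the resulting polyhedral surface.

A regular icosahedron: V=12, E=30, F=20.
Attach a heptagonal pyramid (V=8, E=14, F=8) along a 3-gon: merge 3 vertices and 3 edges, delete both glued faces → V=17, E=41, F=26.
Attach a triangular antiprism (V=6, E=12, F=8) along a 3-gon: merge 3 vertices and 3 edges, delete both glued faces → V=20, E=50, F=32.
Check: V − E + F = 20 − 50 + 32 = 2.

50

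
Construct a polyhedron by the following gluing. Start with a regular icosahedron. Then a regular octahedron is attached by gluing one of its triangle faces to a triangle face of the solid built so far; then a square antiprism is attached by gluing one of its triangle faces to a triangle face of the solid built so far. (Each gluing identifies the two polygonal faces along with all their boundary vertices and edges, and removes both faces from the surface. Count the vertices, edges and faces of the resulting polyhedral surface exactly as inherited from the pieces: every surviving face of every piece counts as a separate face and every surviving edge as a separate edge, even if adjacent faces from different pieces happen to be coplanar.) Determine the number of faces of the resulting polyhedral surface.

34

A regular icosahedron: V=12, E=30, F=20.
Attach a regular octahedron (V=6, E=12, F=8) along a 3-gon: merge 3 vertices and 3 edges, delete both glued faces → V=15, E=39, F=26.
Attach a square antiprism (V=8, E=16, F=10) along a 3-gon: merge 3 vertices and 3 edges, delete both glued faces → V=20, E=52, F=34.
Check: V − E + F = 20 − 52 + 34 = 2.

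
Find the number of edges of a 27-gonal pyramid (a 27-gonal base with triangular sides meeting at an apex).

54

A pyramid on an n-gon base has one n-gon and n triangles: V = 27 + 1 = 28, E = 2·27 = 54, F = 27 + 1 = 28.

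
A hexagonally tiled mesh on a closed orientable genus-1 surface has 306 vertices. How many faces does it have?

153

χ = 2 − 2·1 = 0, and every face is a hexagon so 6F = 2E.
V − E + F = 0 with E = 6F/2 gives 306 − (6/2 − 1)·F = 0, so F = 153 and E = 459.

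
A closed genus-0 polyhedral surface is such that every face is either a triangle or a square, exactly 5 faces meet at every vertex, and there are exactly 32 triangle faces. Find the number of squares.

6

Let x be the number of squares; then F = 32 + x.
Edge–face incidences: 2E = 3·32 + 4·x = 96 + 4x.
Every vertex has degree 5, so 5V = 2E.
Euler: V − E + F = 2 ⇒ (2E)/5 − E + (32 + x) = 2.
Multiply by 10: 2·(2E) − 5·(2E) + 10·(32 + x) = 20, i.e. 320 + 10x − 3·(96 + 4x) = 20.
Collecting terms: −2x + 32 = 20, so −2x = −12, so x = 6.
Then 2E = 96 + 4·6 = 120, so E = 60, V = 2E/5 = 24, F = 32 + 6 = 38.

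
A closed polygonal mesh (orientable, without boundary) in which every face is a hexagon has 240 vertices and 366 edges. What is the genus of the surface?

3

Every face is a hexagon and each edge borders two faces, so 6F = 2·366, giving F = 122.
χ = V − E + F = 240 − 366 + 122 = -4.
For a closed orientable surface χ = 2 − 2g, so g = (2 − (-4))/2 = 3.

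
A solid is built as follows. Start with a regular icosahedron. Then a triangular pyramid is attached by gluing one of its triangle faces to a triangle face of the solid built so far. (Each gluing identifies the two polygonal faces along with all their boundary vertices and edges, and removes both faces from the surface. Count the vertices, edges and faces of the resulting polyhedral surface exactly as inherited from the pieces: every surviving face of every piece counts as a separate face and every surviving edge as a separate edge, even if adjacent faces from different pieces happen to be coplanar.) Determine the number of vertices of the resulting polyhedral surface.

13

A regular icosahedron: V=12, E=30, F=20.
Attach a triangular pyramid (V=4, E=6, F=4) along a 3-gon: merge 3 vertices and 3 edges, delete both glued faces → V=13, E=33, F=22.
Check: V − E + F = 13 − 33 + 22 = 2.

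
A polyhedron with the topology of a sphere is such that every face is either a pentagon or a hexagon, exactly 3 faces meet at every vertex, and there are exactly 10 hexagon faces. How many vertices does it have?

Let x be the number of pentagons; then F = 10 + x.
Edge–face incidences: 2E = 6·10 + 5·x = 60 + 5x.
Every vertex has degree 3, so 3V = 2E.
Euler: V − E + F = 2 ⇒ (2E)/3 − E + (10 + x) = 2.
Multiply by 6: 2·(2E) − 3·(2E) + 6·(10 + x) = 12, i.e. 60 + 6x − (60 + 5x) = 12.
Collecting terms: x = 12.
Then 2E = 60 + 5·12 = 120, so E = 60, V = 2E/3 = 40, F = 10 + 12 = 22.

40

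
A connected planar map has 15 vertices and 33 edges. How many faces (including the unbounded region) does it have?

Euler's formula for a connected plane graph: V − E + F = 2, so F = 2 − 15 + 33 = 20.

20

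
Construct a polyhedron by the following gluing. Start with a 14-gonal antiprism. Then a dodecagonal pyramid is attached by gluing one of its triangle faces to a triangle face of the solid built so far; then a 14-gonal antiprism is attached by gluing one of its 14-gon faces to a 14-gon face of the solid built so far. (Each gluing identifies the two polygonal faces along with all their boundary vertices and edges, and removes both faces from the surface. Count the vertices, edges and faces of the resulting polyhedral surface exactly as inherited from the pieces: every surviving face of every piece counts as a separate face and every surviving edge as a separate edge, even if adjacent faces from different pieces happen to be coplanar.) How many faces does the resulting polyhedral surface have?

69

A 14-gonal antiprism: V=28, E=56, F=30.
Attach a dodecagonal pyramid (V=13, E=24, F=13) along a 3-gon: merge 3 vertices and 3 edges, delete both glued faces → V=38, E=77, F=41.
Attach a 14-gonal antiprism (V=28, E=56, F=30) along a 14-gon: merge 14 vertices and 14 edges, delete both glued faces → V=52, E=119, F=69.
Check: V − E + F = 52 − 119 + 69 = 2.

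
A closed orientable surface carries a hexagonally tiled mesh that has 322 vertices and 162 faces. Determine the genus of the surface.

2

Every face is a hexagon, so 2E = 6·162 = 972, giving E = 486.
χ = V − E + F = 322 − 486 + 162 = -2.
For a closed orientable surface χ = 2 − 2g, so g = (2 − (-2))/2 = 2.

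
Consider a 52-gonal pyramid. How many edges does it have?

A pyramid on an n-gon base has one n-gon and n triangles: V = 52 + 1 = 53, E = 2·52 = 104, F = 52 + 1 = 53.
Check: V − E + F = 53 − 104 + 53 = 2.

104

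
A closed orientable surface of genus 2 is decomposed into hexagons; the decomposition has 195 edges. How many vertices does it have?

χ = 2 − 2·2 = -2, and every face is a hexagon so 6F = 2E.
F = 2E/6 = 65. Then V = -2 + E − F = -2 + 195 − 65 = 128.

128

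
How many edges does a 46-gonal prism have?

138

A prism on an n-gon has two n-gon bases and n rectangular sides: V = 2·46 = 92, E = 3·46 = 138, F = 46 + 2 = 48.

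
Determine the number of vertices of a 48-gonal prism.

96

A prism on an n-gon has two n-gon bases and n rectangular sides: V = 2·48 = 96, E = 3·48 = 144, F = 48 + 2 = 50.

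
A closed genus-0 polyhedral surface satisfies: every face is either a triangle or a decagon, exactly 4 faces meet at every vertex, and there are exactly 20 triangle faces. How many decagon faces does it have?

Let x be the number of decagons; then F = 20 + x.
Edge–face incidences: 2E = 3·20 + 10·x = 60 + 10x.
Every vertex has degree 4, so 4V = 2E.
Euler: V − E + F = 2 ⇒ (2E)/4 − E + (20 + x) = 2.
Multiply by 8: 2·(2E) − 4·(2E) + 8·(20 + x) = 16, i.e. 160 + 8x − 2·(60 + 10x) = 16.
Collecting terms: −12x + 40 = 16, so −12x = −24, so x = 2.
Then 2E = 60 + 10·2 = 80, so E = 40, V = 2E/4 = 20, F = 20 + 2 = 22.

2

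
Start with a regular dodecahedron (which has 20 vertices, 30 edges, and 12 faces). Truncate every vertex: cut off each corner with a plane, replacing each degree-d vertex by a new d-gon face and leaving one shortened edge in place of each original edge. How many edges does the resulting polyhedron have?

Truncation replaces each original edge-end by a new vertex, so V′ = 2E = 60.
Each original edge survives, and each old vertex of degree d contributes d new edges; summing degrees gives Σd = 2E, so E′ = E + 2E = 3E = 90.
Each original face survives and each original vertex becomes one new face: F′ = F + V = 32.

90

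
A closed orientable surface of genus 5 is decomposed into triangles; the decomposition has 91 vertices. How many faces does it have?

198

χ = 2 − 2·5 = -8, and every face is a triangle so 3F = 2E.
V − E + F = -8 with E = 3F/2 gives 91 − (3/2 − 1)·F = -8, so F = 198 and E = 297.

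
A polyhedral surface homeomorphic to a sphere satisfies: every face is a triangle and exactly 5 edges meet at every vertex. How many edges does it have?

30

Each face has 3 edges and each edge borders two faces, so 2E = 3F.
Each vertex has degree 5, so 5V = 2E and hence V = 3F/5.
Euler: V − E + F = 2 ⇒ (3F/5) − (3F/2) + F = 2.
Multiply by 10: (6 − 15 + 10)F = 20, i.e. 1F = 20.
So F = 20, E = 3·20/2 = 30, V = 3·20/5 = 12.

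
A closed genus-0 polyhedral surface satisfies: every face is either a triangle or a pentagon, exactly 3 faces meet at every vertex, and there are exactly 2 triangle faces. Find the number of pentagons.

6

Let x be the number of pentagons; then F = 2 + x.
Edge–face incidences: 2E = 3·2 + 5·x = 6 + 5x.
Every vertex has degree 3, so 3V = 2E.
Euler: V − E + F = 2 ⇒ (2E)/3 − E + (2 + x) = 2.
Multiply by 6: 2·(2E) − 3·(2E) + 6·(2 + x) = 12, i.e. 12 + 6x − (6 + 5x) = 12.
Collecting terms: x + 6 = 12, so x = 6.
Then 2E = 6 + 5·6 = 36, so E = 18, V = 2E/3 = 12, F = 2 + 6 = 8.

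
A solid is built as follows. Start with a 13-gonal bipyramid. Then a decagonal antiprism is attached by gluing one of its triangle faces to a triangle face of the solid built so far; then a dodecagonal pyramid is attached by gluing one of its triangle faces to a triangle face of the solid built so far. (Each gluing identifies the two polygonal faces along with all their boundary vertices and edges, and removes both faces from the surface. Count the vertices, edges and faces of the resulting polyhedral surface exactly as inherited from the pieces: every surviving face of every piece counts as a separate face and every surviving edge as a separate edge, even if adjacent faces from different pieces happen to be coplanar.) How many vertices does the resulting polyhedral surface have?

A 13-gonal bipyramid: V=15, E=39, F=26.
Attach a decagonal antiprism (V=20, E=40, F=22) along a 3-gon: merge 3 vertices and 3 edges, delete both glued faces → V=32, E=76, F=46.
Attach a dodecagonal pyramid (V=13, E=24, F=13) along a 3-gon: merge 3 vertices and 3 edges, delete both glued faces → V=42, E=97, F=57.
Check: V − E + F = 42 − 97 + 57 = 2.

42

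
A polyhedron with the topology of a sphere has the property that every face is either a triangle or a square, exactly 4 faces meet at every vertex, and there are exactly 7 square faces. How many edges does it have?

26

Let x be the number of triangles; then F = 7 + x.
Edge–face incidences: 2E = 4·7 + 3·x = 28 + 3x.
Every vertex has degree 4, so 4V = 2E.
Euler: V − E + F = 2 ⇒ (2E)/4 − E + (7 + x) = 2.
Multiply by 8: 2·(2E) − 4·(2E) + 8·(7 + x) = 16, i.e. 56 + 8x − 2·(28 + 3x) = 16.
Collecting terms: 2x = 16, so x = 8.
Then 2E = 28 + 3·8 = 52, so E = 26, V = 2E/4 = 13, F = 7 + 8 = 15.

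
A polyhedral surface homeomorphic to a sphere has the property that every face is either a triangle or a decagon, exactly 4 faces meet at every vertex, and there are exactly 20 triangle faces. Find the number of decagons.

2

Let x be the number of decagons; then F = 20 + x.
Edge–face incidences: 2E = 3·20 + 10·x = 60 + 10x.
Every vertex has degree 4, so 4V = 2E.
Euler: V − E + F = 2 ⇒ (2E)/4 − E + (20 + x) = 2.
Multiply by 8: 2·(2E) − 4·(2E) + 8·(20 + x) = 16, i.e. 160 + 8x − 2·(60 + 10x) = 16.
Collecting terms: −12x + 40 = 16, so −12x = −24, so x = 2.
Then 2E = 60 + 10·2 = 80, so E = 40, V = 2E/4 = 20, F = 20 + 2 = 22.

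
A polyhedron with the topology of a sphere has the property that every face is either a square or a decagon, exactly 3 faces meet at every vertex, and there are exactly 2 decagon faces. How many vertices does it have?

20

Let x be the number of squares; then F = 2 + x.
Edge–face incidences: 2E = 10·2 + 4·x = 20 + 4x.
Every vertex has degree 3, so 3V = 2E.
Euler: V − E + F = 2 ⇒ (2E)/3 − E + (2 + x) = 2.
Multiply by 6: 2·(2E) − 3·(2E) + 6·(2 + x) = 12, i.e. 12 + 6x − (20 + 4x) = 12.
Collecting terms: 2x − 8 = 12, so 2x = 20, so x = 10.
Then 2E = 20 + 4·10 = 60, so E = 30, V = 2E/3 = 20, F = 2 + 10 = 12.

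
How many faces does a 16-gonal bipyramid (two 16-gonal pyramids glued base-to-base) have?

A bipyramid over an n-gon has 2n triangular faces and n + 2 vertices: V = 16 + 2 = 18, E = 3·16 = 48, F = 2·16 = 32.

32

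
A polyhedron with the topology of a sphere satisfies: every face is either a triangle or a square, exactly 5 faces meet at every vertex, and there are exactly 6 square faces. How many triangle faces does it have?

Let x be the number of triangles; then F = 6 + x.
Edge–face incidences: 2E = 4·6 + 3·x = 24 + 3x.
Every vertex has degree 5, so 5V = 2E.
Euler: V − E + F = 2 ⇒ (2E)/5 − E + (6 + x) = 2.
Multiply by 10: 2·(2E) − 5·(2E) + 10·(6 + x) = 20, i.e. 60 + 10x − 3·(24 + 3x) = 20.
Collecting terms: x − 12 = 20, so x = 32.
Then 2E = 24 + 3·32 = 120, so E = 60, V = 2E/5 = 24, F = 6 + 32 = 38.

32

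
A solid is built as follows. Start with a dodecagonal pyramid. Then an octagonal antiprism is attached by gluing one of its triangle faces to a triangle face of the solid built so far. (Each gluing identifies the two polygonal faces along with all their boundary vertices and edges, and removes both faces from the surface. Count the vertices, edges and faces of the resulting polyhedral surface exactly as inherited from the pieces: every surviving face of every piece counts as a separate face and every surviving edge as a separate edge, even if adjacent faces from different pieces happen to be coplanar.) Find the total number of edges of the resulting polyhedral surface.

A dodecagonal pyramid: V=13, E=24, F=13.
Attach an octagonal antiprism (V=16, E=32, F=18) along a 3-gon: merge 3 vertices and 3 edges, delete both glued faces → V=26, E=53, F=29.
Check: V − E + F = 26 − 53 + 29 = 2.

53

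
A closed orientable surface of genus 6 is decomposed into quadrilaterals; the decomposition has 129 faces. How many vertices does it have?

χ = 2 − 2·6 = -10, and every face is a square so 4F = 2E.
E = 4·129/2 = 258. Then V = -10 + E − F = -10 + 258 − 129 = 119.

119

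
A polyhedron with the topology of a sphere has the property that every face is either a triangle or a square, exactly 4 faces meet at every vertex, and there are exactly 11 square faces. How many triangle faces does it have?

8

Let x be the number of triangles; then F = 11 + x.
Edge–face incidences: 2E = 4·11 + 3·x = 44 + 3x.
Every vertex has degree 4, so 4V = 2E.
Euler: V − E + F = 2 ⇒ (2E)/4 − E + (11 + x) = 2.
Multiply by 8: 2·(2E) − 4·(2E) + 8·(11 + x) = 16, i.e. 88 + 8x − 2·(44 + 3x) = 16.
Collecting terms: 2x = 16, so x = 8.
Then 2E = 44 + 3·8 = 68, so E = 34, V = 2E/4 = 17, F = 11 + 8 = 19.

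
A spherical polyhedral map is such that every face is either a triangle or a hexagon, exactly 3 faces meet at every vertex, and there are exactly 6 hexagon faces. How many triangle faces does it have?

Let x be the number of triangles; then F = 6 + x.
Edge–face incidences: 2E = 6·6 + 3·x = 36 + 3x.
Every vertex has degree 3, so 3V = 2E.
Euler: V − E + F = 2 ⇒ (2E)/3 − E + (6 + x) = 2.
Multiply by 6: 2·(2E) − 3·(2E) + 6·(6 + x) = 12, i.e. 36 + 6x − (36 + 3x) = 12.
Collecting terms: 3x = 12, so x = 4.
Then 2E = 36 + 3·4 = 48, so E = 24, V = 2E/3 = 16, F = 6 + 4 = 10.

4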